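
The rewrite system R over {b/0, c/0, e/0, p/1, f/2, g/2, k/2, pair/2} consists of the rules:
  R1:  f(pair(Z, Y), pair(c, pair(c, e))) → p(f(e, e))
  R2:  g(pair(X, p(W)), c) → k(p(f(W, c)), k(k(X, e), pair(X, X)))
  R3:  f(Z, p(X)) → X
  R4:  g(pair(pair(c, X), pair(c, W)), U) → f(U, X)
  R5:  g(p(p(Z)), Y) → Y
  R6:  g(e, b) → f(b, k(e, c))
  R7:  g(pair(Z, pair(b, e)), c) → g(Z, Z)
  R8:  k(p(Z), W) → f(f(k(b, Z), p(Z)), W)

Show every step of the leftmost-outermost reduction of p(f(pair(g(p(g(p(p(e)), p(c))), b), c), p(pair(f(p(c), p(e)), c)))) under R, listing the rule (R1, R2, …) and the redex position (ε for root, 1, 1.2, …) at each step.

1. p(f(pair(g(p(g(p(p(e)), p(c))), b), c), p(pair(f(p(c), p(e)), c))))  →  p(pair(f(p(c), p(e)), c))   [R3 at 1]
2. p(pair(f(p(c), p(e)), c))  →  p(pair(e, c))   [R3 at 1.1]

p(pair(e, c))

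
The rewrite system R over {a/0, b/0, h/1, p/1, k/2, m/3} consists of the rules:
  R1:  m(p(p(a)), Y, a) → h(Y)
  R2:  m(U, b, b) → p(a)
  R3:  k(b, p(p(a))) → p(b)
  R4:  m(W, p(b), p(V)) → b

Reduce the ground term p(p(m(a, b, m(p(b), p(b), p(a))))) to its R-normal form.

1. p(p(m(a, b, m(p(b), p(b), p(a)))))  →  p(p(m(a, b, b)))   [R4 at 1.1.3]
2. p(p(m(a, b, b)))  →  p(p(p(a)))   [R2 at 1.1]

p(p(p(a)))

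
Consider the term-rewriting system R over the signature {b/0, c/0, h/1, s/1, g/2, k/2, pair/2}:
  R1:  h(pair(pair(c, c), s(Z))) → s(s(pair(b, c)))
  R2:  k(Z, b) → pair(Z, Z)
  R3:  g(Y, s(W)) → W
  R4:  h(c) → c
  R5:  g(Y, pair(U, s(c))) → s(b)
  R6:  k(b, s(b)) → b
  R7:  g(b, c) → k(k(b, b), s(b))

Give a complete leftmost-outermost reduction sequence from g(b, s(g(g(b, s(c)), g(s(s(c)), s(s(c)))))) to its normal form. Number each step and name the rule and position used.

c

1. g(b, s(g(g(b, s(c)), g(s(s(c)), s(s(c))))))  →  g(g(b, s(c)), g(s(s(c)), s(s(c))))   [R3 at ε]
2. g(g(b, s(c)), g(s(s(c)), s(s(c))))  →  g(c, g(s(s(c)), s(s(c))))   [R3 at 1]
3. g(c, g(s(s(c)), s(s(c))))  →  g(c, s(c))   [R3 at 2]
4. g(c, s(c))  →  c   [R3 at ε]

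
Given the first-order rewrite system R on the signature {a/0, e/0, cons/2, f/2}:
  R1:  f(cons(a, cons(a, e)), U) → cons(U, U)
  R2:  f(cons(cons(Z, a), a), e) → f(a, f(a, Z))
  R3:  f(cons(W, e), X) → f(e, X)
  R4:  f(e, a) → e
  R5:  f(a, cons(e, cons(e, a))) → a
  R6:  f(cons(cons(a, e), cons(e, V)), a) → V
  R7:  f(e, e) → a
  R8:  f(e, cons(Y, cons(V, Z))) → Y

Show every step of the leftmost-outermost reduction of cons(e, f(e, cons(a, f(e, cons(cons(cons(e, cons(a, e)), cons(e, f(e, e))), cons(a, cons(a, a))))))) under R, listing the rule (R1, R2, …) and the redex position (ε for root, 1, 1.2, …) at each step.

cons(e, a)

1. cons(e, f(e, cons(a, f(e, cons(cons(cons(e, cons(a, e)), cons(e, f(e, e))), cons(a, cons(a, a)))))))  →  cons(e, f(e, cons(a, cons(cons(e, cons(a, e)), cons(e, f(e, e))))))   [R8 at 2.2.2]
2. cons(e, f(e, cons(a, cons(cons(e, cons(a, e)), cons(e, f(e, e))))))  →  cons(e, a)   [R8 at 2]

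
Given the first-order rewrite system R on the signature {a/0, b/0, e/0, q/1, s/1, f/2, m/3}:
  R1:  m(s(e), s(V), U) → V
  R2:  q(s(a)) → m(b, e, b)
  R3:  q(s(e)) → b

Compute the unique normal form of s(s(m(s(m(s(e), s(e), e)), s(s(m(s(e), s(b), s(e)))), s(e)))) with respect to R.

s(s(s(b)))

1. s(s(m(s(m(s(e), s(e), e)), s(s(m(s(e), s(b), s(e)))), s(e))))  →  s(s(m(s(e), s(s(m(s(e), s(b), s(e)))), s(e))))   [R1 at 1.1.1.1]
2. s(s(m(s(e), s(s(m(s(e), s(b), s(e)))), s(e))))  →  s(s(s(m(s(e), s(b), s(e)))))   [R1 at 1.1]
3. s(s(s(m(s(e), s(b), s(e)))))  →  s(s(s(b)))   [R1 at 1.1.1]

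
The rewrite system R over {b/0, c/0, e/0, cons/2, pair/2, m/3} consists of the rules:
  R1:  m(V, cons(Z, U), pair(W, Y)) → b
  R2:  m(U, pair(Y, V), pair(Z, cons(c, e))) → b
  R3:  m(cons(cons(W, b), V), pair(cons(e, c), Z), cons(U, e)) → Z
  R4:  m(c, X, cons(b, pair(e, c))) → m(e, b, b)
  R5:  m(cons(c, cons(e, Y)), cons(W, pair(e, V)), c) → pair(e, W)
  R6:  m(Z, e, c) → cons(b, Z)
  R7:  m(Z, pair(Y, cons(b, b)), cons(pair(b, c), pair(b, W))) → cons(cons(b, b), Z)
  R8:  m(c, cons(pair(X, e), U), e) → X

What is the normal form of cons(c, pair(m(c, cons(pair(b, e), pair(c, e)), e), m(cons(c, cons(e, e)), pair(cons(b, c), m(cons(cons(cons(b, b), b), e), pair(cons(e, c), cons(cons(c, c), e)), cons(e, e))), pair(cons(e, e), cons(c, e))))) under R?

1. cons(c, pair(m(c, cons(pair(b, e), pair(c, e)), e), m(cons(c, cons(e, e)), pair(cons(b, c), m(cons(cons(cons(b, b), b), e), pair(cons(e, c), cons(cons(c, c), e)), cons(e, e))), pair(cons(e, e), cons(c, e)))))  →  cons(c, pair(b, m(cons(c, cons(e, e)), pair(cons(b, c), m(cons(cons(cons(b, b), b), e), pair(cons(e, c), cons(cons(c, c), e)), cons(e, e))), pair(cons(e, e), cons(c, e)))))   [R8 at 2.1]
2. cons(c, pair(b, m(cons(c, cons(e, e)), pair(cons(b, c), m(cons(cons(cons(b, b), b), e), pair(cons(e, c), cons(cons(c, c), e)), cons(e, e))), pair(cons(e, e), cons(c, e)))))  →  cons(c, pair(b, b))   [R2 at 2.2]

cons(c, pair(b, b))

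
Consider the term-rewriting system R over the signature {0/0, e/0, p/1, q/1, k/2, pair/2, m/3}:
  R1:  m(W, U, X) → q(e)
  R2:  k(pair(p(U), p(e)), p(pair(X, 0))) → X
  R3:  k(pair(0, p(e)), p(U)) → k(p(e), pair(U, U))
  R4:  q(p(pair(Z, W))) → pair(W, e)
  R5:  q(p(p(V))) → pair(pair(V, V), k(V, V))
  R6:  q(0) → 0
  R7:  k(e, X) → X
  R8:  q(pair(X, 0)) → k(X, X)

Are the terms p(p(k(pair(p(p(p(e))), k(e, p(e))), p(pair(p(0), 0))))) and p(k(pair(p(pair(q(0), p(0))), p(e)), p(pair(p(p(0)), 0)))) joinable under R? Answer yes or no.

yes — NF(t₁) = p(p(p(0))), NF(t₂) = p(p(p(0)))

Reduce t₁ = p(p(k(pair(p(p(p(e))), k(e, p(e))), p(pair(p(0), 0))))):
1. p(p(k(pair(p(p(p(e))), k(e, p(e))), p(pair(p(0), 0)))))  →  p(p(k(pair(p(p(p(e))), p(e)), p(pair(p(0), 0)))))   [R7 at 1.1.1.2]
2. p(p(k(pair(p(p(p(e))), p(e)), p(pair(p(0), 0)))))  →  p(p(p(0)))   [R2 at 1.1]

Reduce t₂ = p(k(pair(p(pair(q(0), p(0))), p(e)), p(pair(p(p(0)), 0)))):
1. p(k(pair(p(pair(q(0), p(0))), p(e)), p(pair(p(p(0)), 0))))  →  p(p(p(0)))   [R2 at 1]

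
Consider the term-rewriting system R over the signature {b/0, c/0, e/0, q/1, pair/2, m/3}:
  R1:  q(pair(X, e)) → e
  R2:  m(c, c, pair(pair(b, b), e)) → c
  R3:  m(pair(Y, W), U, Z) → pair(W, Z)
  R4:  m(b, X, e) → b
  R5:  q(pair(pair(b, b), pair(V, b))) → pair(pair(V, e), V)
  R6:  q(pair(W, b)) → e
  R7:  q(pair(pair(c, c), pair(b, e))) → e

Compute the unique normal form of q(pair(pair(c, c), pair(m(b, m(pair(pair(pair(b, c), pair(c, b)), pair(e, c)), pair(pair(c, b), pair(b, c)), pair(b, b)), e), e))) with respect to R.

1. q(pair(pair(c, c), pair(m(b, m(pair(pair(pair(b, c), pair(c, b)), pair(e, c)), pair(pair(c, b), pair(b, c)), pair(b, b)), e), e)))  →  q(pair(pair(c, c), pair(b, e)))   [R4 at 1.2.1]
2. q(pair(pair(c, c), pair(b, e)))  →  e   [R7 at ε]

e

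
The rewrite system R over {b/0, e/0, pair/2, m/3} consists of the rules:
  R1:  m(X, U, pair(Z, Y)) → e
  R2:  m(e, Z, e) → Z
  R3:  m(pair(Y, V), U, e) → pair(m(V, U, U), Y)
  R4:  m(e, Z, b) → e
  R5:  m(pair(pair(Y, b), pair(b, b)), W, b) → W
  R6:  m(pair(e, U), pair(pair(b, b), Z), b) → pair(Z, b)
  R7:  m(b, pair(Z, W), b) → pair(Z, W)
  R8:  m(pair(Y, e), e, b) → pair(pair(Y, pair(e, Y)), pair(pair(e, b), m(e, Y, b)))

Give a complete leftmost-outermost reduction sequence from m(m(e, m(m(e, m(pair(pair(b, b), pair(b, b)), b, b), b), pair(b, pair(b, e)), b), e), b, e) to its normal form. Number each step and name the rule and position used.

1. m(m(e, m(m(e, m(pair(pair(b, b), pair(b, b)), b, b), b), pair(b, pair(b, e)), b), e), b, e)  →  m(m(m(e, m(pair(pair(b, b), pair(b, b)), b, b), b), pair(b, pair(b, e)), b), b, e)   [R2 at 1]
2. m(m(m(e, m(pair(pair(b, b), pair(b, b)), b, b), b), pair(b, pair(b, e)), b), b, e)  →  m(m(e, pair(b, pair(b, e)), b), b, e)   [R4 at 1.1]
3. m(m(e, pair(b, pair(b, e)), b), b, e)  →  m(e, b, e)   [R4 at 1]
4. m(e, b, e)  →  b   [R2 at ε]

b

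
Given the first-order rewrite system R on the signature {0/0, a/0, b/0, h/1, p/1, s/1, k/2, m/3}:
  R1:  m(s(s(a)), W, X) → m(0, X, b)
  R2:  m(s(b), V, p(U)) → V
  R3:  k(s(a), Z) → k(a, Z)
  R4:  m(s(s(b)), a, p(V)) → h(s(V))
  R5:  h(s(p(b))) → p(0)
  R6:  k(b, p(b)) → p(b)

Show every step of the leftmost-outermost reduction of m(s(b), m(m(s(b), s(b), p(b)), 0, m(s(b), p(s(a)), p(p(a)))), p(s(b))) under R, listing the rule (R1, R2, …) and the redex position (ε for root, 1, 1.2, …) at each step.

0

1. m(s(b), m(m(s(b), s(b), p(b)), 0, m(s(b), p(s(a)), p(p(a)))), p(s(b)))  →  m(m(s(b), s(b), p(b)), 0, m(s(b), p(s(a)), p(p(a))))   [R2 at ε]
2. m(m(s(b), s(b), p(b)), 0, m(s(b), p(s(a)), p(p(a))))  →  m(s(b), 0, m(s(b), p(s(a)), p(p(a))))   [R2 at 1]
3. m(s(b), 0, m(s(b), p(s(a)), p(p(a))))  →  m(s(b), 0, p(s(a)))   [R2 at 3]
4. m(s(b), 0, p(s(a)))  →  0   [R2 at ε]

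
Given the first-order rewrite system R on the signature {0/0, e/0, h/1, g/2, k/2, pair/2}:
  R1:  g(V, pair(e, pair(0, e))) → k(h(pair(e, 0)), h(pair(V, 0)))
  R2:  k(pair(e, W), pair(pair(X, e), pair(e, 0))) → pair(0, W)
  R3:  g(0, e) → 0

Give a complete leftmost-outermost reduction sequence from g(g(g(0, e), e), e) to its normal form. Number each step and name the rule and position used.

0

1. g(g(g(0, e), e), e)  →  g(g(0, e), e)   [R3 at 1.1]
2. g(g(0, e), e)  →  g(0, e)   [R3 at 1]
3. g(0, e)  →  0   [R3 at ε]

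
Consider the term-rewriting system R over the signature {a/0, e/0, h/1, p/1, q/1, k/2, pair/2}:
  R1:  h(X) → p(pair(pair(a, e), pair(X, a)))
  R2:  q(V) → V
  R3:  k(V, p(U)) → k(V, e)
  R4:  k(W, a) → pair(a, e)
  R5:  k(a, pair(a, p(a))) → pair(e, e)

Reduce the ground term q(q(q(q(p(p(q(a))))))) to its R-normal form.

1. q(q(q(q(p(p(q(a)))))))  →  q(q(q(p(p(q(a))))))   [R2 at ε]
2. q(q(q(p(p(q(a))))))  →  q(q(p(p(q(a)))))   [R2 at ε]
3. q(q(p(p(q(a)))))  →  q(p(p(q(a))))   [R2 at ε]
4. q(p(p(q(a))))  →  p(p(q(a)))   [R2 at ε]
5. p(p(q(a)))  →  p(p(a))   [R2 at 1.1]

p(p(a))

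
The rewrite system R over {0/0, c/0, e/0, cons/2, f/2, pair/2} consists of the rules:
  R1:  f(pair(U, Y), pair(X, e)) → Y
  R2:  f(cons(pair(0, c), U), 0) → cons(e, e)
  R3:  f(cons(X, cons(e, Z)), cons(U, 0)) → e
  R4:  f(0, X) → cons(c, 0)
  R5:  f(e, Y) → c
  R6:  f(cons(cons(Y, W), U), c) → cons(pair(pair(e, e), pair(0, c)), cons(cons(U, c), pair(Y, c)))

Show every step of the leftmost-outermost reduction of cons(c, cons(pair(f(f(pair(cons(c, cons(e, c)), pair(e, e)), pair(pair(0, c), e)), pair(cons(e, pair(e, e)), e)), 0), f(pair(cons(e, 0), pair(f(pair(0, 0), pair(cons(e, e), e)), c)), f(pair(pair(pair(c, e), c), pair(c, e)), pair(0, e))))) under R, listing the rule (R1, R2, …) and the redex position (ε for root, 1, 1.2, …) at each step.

1. cons(c, cons(pair(f(f(pair(cons(c, cons(e, c)), pair(e, e)), pair(pair(0, c), e)), pair(cons(e, pair(e, e)), e)), 0), f(pair(cons(e, 0), pair(f(pair(0, 0), pair(cons(e, e), e)), c)), f(pair(pair(pair(c, e), c), pair(c, e)), pair(0, e)))))  →  cons(c, cons(pair(f(pair(e, e), pair(cons(e, pair(e, e)), e)), 0), f(pair(cons(e, 0), pair(f(pair(0, 0), pair(cons(e, e), e)), c)), f(pair(pair(pair(c, e), c), pair(c, e)), pair(0, e)))))   [R1 at 2.1.1.1]
2. cons(c, cons(pair(f(pair(e, e), pair(cons(e, pair(e, e)), e)), 0), f(pair(cons(e, 0), pair(f(pair(0, 0), pair(cons(e, e), e)), c)), f(pair(pair(pair(c, e), c), pair(c, e)), pair(0, e)))))  →  cons(c, cons(pair(e, 0), f(pair(cons(e, 0), pair(f(pair(0, 0), pair(cons(e, e), e)), c)), f(pair(pair(pair(c, e), c), pair(c, e)), pair(0, e)))))   [R1 at 2.1.1]
3. cons(c, cons(pair(e, 0), f(pair(cons(e, 0), pair(f(pair(0, 0), pair(cons(e, e), e)), c)), f(pair(pair(pair(c, e), c), pair(c, e)), pair(0, e)))))  →  cons(c, cons(pair(e, 0), f(pair(cons(e, 0), pair(0, c)), f(pair(pair(pair(c, e), c), pair(c, e)), pair(0, e)))))   [R1 at 2.2.1.2.1]
4. cons(c, cons(pair(e, 0), f(pair(cons(e, 0), pair(0, c)), f(pair(pair(pair(c, e), c), pair(c, e)), pair(0, e)))))  →  cons(c, cons(pair(e, 0), f(pair(cons(e, 0), pair(0, c)), pair(c, e))))   [R1 at 2.2.2]
5. cons(c, cons(pair(e, 0), f(pair(cons(e, 0), pair(0, c)), pair(c, e))))  →  cons(c, cons(pair(e, 0), pair(0, c)))   [R1 at 2.2]

cons(c, cons(pair(e, 0), pair(0, c)))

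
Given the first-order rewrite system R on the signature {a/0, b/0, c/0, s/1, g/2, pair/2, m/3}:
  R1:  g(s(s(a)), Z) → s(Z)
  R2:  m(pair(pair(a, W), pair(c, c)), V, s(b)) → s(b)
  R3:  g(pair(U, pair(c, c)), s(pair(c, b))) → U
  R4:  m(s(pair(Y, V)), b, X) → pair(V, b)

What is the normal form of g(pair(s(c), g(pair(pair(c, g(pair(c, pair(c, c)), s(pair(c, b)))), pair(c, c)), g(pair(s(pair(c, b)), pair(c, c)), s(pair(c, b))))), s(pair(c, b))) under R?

1. g(pair(s(c), g(pair(pair(c, g(pair(c, pair(c, c)), s(pair(c, b)))), pair(c, c)), g(pair(s(pair(c, b)), pair(c, c)), s(pair(c, b))))), s(pair(c, b)))  →  g(pair(s(c), g(pair(pair(c, c), pair(c, c)), g(pair(s(pair(c, b)), pair(c, c)), s(pair(c, b))))), s(pair(c, b)))   [R3 at 1.2.1.1.2]
2. g(pair(s(c), g(pair(pair(c, c), pair(c, c)), g(pair(s(pair(c, b)), pair(c, c)), s(pair(c, b))))), s(pair(c, b)))  →  g(pair(s(c), g(pair(pair(c, c), pair(c, c)), s(pair(c, b)))), s(pair(c, b)))   [R3 at 1.2.2]
3. g(pair(s(c), g(pair(pair(c, c), pair(c, c)), s(pair(c, b)))), s(pair(c, b)))  →  g(pair(s(c), pair(c, c)), s(pair(c, b)))   [R3 at 1.2]
4. g(pair(s(c), pair(c, c)), s(pair(c, b)))  →  s(c)   [R3 at ε]

s(c)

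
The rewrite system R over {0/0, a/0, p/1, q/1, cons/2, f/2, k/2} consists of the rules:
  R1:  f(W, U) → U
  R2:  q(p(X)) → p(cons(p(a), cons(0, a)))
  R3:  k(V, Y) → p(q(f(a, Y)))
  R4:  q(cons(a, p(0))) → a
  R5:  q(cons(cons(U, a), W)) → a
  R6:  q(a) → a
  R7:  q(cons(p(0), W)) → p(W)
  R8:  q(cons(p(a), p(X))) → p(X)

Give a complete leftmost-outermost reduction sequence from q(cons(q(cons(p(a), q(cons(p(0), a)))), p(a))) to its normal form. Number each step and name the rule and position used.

p(a)

1. q(cons(q(cons(p(a), q(cons(p(0), a)))), p(a)))  →  q(cons(q(cons(p(a), p(a))), p(a)))   [R7 at 1.1.1.2]
2. q(cons(q(cons(p(a), p(a))), p(a)))  →  q(cons(p(a), p(a)))   [R8 at 1.1]
3. q(cons(p(a), p(a)))  →  p(a)   [R8 at ε]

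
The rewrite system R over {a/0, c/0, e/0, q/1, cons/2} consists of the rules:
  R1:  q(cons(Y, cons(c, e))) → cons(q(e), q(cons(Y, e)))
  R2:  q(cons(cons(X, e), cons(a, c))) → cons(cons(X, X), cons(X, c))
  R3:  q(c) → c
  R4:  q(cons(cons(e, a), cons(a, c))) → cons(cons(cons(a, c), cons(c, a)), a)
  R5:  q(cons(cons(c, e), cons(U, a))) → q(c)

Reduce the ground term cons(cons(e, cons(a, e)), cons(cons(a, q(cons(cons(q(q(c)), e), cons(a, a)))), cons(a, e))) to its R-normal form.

cons(cons(e, cons(a, e)), cons(cons(a, c), cons(a, e)))

1. cons(cons(e, cons(a, e)), cons(cons(a, q(cons(cons(q(q(c)), e), cons(a, a)))), cons(a, e)))  →  cons(cons(e, cons(a, e)), cons(cons(a, q(cons(cons(q(c), e), cons(a, a)))), cons(a, e)))   [R3 at 2.1.2.1.1.1.1]
2. cons(cons(e, cons(a, e)), cons(cons(a, q(cons(cons(q(c), e), cons(a, a)))), cons(a, e)))  →  cons(cons(e, cons(a, e)), cons(cons(a, q(cons(cons(c, e), cons(a, a)))), cons(a, e)))   [R3 at 2.1.2.1.1.1]
3. cons(cons(e, cons(a, e)), cons(cons(a, q(cons(cons(c, e), cons(a, a)))), cons(a, e)))  →  cons(cons(e, cons(a, e)), cons(cons(a, q(c)), cons(a, e)))   [R5 at 2.1.2]
4. cons(cons(e, cons(a, e)), cons(cons(a, q(c)), cons(a, e)))  →  cons(cons(e, cons(a, e)), cons(cons(a, c), cons(a, e)))   [R3 at 2.1.2]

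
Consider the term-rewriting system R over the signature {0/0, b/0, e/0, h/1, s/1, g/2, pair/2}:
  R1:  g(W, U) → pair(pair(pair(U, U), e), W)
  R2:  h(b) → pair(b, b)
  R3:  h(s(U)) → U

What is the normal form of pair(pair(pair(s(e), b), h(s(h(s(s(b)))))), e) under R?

pair(pair(pair(s(e), b), s(b)), e)

1. pair(pair(pair(s(e), b), h(s(h(s(s(b)))))), e)  →  pair(pair(pair(s(e), b), h(s(s(b)))), e)   [R3 at 1.2]
2. pair(pair(pair(s(e), b), h(s(s(b)))), e)  →  pair(pair(pair(s(e), b), s(b)), e)   [R3 at 1.2]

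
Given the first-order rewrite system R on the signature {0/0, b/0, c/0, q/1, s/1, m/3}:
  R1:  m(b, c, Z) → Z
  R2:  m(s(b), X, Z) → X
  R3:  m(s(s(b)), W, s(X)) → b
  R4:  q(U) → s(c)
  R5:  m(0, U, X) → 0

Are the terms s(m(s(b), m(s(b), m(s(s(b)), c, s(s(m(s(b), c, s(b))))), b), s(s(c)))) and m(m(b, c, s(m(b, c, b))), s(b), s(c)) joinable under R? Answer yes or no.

yes — NF(t₁) = s(b), NF(t₂) = s(b)

Reduce t₁ = s(m(s(b), m(s(b), m(s(s(b)), c, s(s(m(s(b), c, s(b))))), b), s(s(c)))):
1. s(m(s(b), m(s(b), m(s(s(b)), c, s(s(m(s(b), c, s(b))))), b), s(s(c))))  →  s(m(s(b), m(s(s(b)), c, s(s(m(s(b), c, s(b))))), b))   [R2 at 1]
2. s(m(s(b), m(s(s(b)), c, s(s(m(s(b), c, s(b))))), b))  →  s(m(s(s(b)), c, s(s(m(s(b), c, s(b))))))   [R2 at 1]
3. s(m(s(s(b)), c, s(s(m(s(b), c, s(b))))))  →  s(b)   [R3 at 1]

Reduce t₂ = m(m(b, c, s(m(b, c, b))), s(b), s(c)):
1. m(m(b, c, s(m(b, c, b))), s(b), s(c))  →  m(s(m(b, c, b)), s(b), s(c))   [R1 at 1]
2. m(s(m(b, c, b)), s(b), s(c))  →  m(s(b), s(b), s(c))   [R1 at 1.1]
3. m(s(b), s(b), s(c))  →  s(b)   [R2 at ε]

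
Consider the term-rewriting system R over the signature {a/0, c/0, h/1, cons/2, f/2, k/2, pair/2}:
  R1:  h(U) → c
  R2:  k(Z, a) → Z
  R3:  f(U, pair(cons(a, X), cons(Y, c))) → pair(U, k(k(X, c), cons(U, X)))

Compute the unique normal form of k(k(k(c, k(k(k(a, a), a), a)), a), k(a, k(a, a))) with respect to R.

c

1. k(k(k(c, k(k(k(a, a), a), a)), a), k(a, k(a, a)))  →  k(k(c, k(k(k(a, a), a), a)), k(a, k(a, a)))   [R2 at 1]
2. k(k(c, k(k(k(a, a), a), a)), k(a, k(a, a)))  →  k(k(c, k(k(a, a), a)), k(a, k(a, a)))   [R2 at 1.2]
3. k(k(c, k(k(a, a), a)), k(a, k(a, a)))  →  k(k(c, k(a, a)), k(a, k(a, a)))   [R2 at 1.2]
4. k(k(c, k(a, a)), k(a, k(a, a)))  →  k(k(c, a), k(a, k(a, a)))   [R2 at 1.2]
5. k(k(c, a), k(a, k(a, a)))  →  k(c, k(a, k(a, a)))   [R2 at 1]
6. k(c, k(a, k(a, a)))  →  k(c, k(a, a))   [R2 at 2.2]
7. k(c, k(a, a))  →  k(c, a)   [R2 at 2]
8. k(c, a)  →  c   [R2 at ε]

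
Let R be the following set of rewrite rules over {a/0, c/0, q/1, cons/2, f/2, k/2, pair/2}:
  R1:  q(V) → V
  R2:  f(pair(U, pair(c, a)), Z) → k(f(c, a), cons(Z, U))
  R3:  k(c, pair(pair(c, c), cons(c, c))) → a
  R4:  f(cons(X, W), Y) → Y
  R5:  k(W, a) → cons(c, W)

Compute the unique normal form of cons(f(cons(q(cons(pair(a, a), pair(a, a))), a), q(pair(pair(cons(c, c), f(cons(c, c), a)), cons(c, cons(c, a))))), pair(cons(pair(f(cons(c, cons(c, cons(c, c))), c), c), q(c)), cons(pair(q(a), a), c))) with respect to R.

cons(pair(pair(cons(c, c), a), cons(c, cons(c, a))), pair(cons(pair(c, c), c), cons(pair(a, a), c)))

1. cons(f(cons(q(cons(pair(a, a), pair(a, a))), a), q(pair(pair(cons(c, c), f(cons(c, c), a)), cons(c, cons(c, a))))), pair(cons(pair(f(cons(c, cons(c, cons(c, c))), c), c), q(c)), cons(pair(q(a), a), c)))  →  cons(q(pair(pair(cons(c, c), f(cons(c, c), a)), cons(c, cons(c, a)))), pair(cons(pair(f(cons(c, cons(c, cons(c, c))), c), c), q(c)), cons(pair(q(a), a), c)))   [R4 at 1]
2. cons(q(pair(pair(cons(c, c), f(cons(c, c), a)), cons(c, cons(c, a)))), pair(cons(pair(f(cons(c, cons(c, cons(c, c))), c), c), q(c)), cons(pair(q(a), a), c)))  →  cons(pair(pair(cons(c, c), f(cons(c, c), a)), cons(c, cons(c, a))), pair(cons(pair(f(cons(c, cons(c, cons(c, c))), c), c), q(c)), cons(pair(q(a), a), c)))   [R1 at 1]
3. cons(pair(pair(cons(c, c), f(cons(c, c), a)), cons(c, cons(c, a))), pair(cons(pair(f(cons(c, cons(c, cons(c, c))), c), c), q(c)), cons(pair(q(a), a), c)))  →  cons(pair(pair(cons(c, c), a), cons(c, cons(c, a))), pair(cons(pair(f(cons(c, cons(c, cons(c, c))), c), c), q(c)), cons(pair(q(a), a), c)))   [R4 at 1.1.2]
4. cons(pair(pair(cons(c, c), a), cons(c, cons(c, a))), pair(cons(pair(f(cons(c, cons(c, cons(c, c))), c), c), q(c)), cons(pair(q(a), a), c)))  →  cons(pair(pair(cons(c, c), a), cons(c, cons(c, a))), pair(cons(pair(c, c), q(c)), cons(pair(q(a), a), c)))   [R4 at 2.1.1.1]
5. cons(pair(pair(cons(c, c), a), cons(c, cons(c, a))), pair(cons(pair(c, c), q(c)), cons(pair(q(a), a), c)))  →  cons(pair(pair(cons(c, c), a), cons(c, cons(c, a))), pair(cons(pair(c, c), c), cons(pair(q(a), a), c)))   [R1 at 2.1.2]
6. cons(pair(pair(cons(c, c), a), cons(c, cons(c, a))), pair(cons(pair(c, c), c), cons(pair(q(a), a), c)))  →  cons(pair(pair(cons(c, c), a), cons(c, cons(c, a))), pair(cons(pair(c, c), c), cons(pair(a, a), c)))   [R1 at 2.2.1.1]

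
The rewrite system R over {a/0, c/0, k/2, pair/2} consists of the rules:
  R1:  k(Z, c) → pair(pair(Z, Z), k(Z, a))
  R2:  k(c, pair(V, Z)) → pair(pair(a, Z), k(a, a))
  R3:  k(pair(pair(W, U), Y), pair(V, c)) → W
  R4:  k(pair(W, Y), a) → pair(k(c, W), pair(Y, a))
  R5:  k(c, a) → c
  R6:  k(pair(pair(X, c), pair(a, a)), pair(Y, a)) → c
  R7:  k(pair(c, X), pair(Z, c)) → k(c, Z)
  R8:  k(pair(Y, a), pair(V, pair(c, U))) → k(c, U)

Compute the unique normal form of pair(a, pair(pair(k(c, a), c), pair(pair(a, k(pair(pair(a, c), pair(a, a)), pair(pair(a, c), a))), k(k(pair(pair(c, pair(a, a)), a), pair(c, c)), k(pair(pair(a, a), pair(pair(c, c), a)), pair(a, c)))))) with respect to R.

1. pair(a, pair(pair(k(c, a), c), pair(pair(a, k(pair(pair(a, c), pair(a, a)), pair(pair(a, c), a))), k(k(pair(pair(c, pair(a, a)), a), pair(c, c)), k(pair(pair(a, a), pair(pair(c, c), a)), pair(a, c))))))  →  pair(a, pair(pair(c, c), pair(pair(a, k(pair(pair(a, c), pair(a, a)), pair(pair(a, c), a))), k(k(pair(pair(c, pair(a, a)), a), pair(c, c)), k(pair(pair(a, a), pair(pair(c, c), a)), pair(a, c))))))   [R5 at 2.1.1]
2. pair(a, pair(pair(c, c), pair(pair(a, k(pair(pair(a, c), pair(a, a)), pair(pair(a, c), a))), k(k(pair(pair(c, pair(a, a)), a), pair(c, c)), k(pair(pair(a, a), pair(pair(c, c), a)), pair(a, c))))))  →  pair(a, pair(pair(c, c), pair(pair(a, c), k(k(pair(pair(c, pair(a, a)), a), pair(c, c)), k(pair(pair(a, a), pair(pair(c, c), a)), pair(a, c))))))   [R6 at 2.2.1.2]
3. pair(a, pair(pair(c, c), pair(pair(a, c), k(k(pair(pair(c, pair(a, a)), a), pair(c, c)), k(pair(pair(a, a), pair(pair(c, c), a)), pair(a, c))))))  →  pair(a, pair(pair(c, c), pair(pair(a, c), k(c, k(pair(pair(a, a), pair(pair(c, c), a)), pair(a, c))))))   [R3 at 2.2.2.1]
4. pair(a, pair(pair(c, c), pair(pair(a, c), k(c, k(pair(pair(a, a), pair(pair(c, c), a)), pair(a, c))))))  →  pair(a, pair(pair(c, c), pair(pair(a, c), k(c, a))))   [R3 at 2.2.2.2]
5. pair(a, pair(pair(c, c), pair(pair(a, c), k(c, a))))  →  pair(a, pair(pair(c, c), pair(pair(a, c), c)))   [R5 at 2.2.2]

pair(a, pair(pair(c, c), pair(pair(a, c), c)))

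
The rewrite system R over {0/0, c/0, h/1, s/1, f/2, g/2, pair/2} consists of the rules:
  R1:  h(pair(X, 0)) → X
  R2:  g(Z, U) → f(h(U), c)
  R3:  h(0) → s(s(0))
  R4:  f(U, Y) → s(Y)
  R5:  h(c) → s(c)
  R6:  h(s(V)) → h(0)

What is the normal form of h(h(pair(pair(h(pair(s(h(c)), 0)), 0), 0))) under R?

s(s(c))

1. h(h(pair(pair(h(pair(s(h(c)), 0)), 0), 0)))  →  h(pair(h(pair(s(h(c)), 0)), 0))   [R1 at 1]
2. h(pair(h(pair(s(h(c)), 0)), 0))  →  h(pair(s(h(c)), 0))   [R1 at ε]
3. h(pair(s(h(c)), 0))  →  s(h(c))   [R1 at ε]
4. s(h(c))  →  s(s(c))   [R5 at 1]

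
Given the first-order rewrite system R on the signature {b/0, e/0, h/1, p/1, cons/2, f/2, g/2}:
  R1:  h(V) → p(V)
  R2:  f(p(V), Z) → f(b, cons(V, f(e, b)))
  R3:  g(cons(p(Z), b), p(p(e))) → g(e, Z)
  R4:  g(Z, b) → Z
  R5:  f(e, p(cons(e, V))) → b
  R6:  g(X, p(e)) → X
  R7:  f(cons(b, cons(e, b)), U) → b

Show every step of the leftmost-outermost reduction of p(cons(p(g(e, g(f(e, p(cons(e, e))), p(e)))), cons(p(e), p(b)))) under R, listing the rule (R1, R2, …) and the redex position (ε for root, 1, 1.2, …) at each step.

p(cons(p(e), cons(p(e), p(b))))

1. p(cons(p(g(e, g(f(e, p(cons(e, e))), p(e)))), cons(p(e), p(b))))  →  p(cons(p(g(e, f(e, p(cons(e, e))))), cons(p(e), p(b))))   [R6 at 1.1.1.2]
2. p(cons(p(g(e, f(e, p(cons(e, e))))), cons(p(e), p(b))))  →  p(cons(p(g(e, b)), cons(p(e), p(b))))   [R5 at 1.1.1.2]
3. p(cons(p(g(e, b)), cons(p(e), p(b))))  →  p(cons(p(e), cons(p(e), p(b))))   [R4 at 1.1.1]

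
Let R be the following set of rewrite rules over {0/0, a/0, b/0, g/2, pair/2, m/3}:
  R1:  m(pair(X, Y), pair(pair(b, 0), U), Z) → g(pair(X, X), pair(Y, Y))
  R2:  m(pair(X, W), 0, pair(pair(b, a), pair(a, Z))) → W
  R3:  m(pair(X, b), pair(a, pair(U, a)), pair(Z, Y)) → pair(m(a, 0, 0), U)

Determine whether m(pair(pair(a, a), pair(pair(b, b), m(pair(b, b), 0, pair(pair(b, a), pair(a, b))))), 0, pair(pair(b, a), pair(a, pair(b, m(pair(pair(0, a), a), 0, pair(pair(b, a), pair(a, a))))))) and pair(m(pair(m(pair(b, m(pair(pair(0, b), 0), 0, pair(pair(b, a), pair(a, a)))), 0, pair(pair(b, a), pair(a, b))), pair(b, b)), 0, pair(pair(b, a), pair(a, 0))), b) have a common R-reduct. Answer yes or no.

yes — NF(t₁) = pair(pair(b, b), b), NF(t₂) = pair(pair(b, b), b)

Reduce t₁ = m(pair(pair(a, a), pair(pair(b, b), m(pair(b, b), 0, pair(pair(b, a), pair(a, b))))), 0, pair(pair(b, a), pair(a, pair(b, m(pair(pair(0, a), a), 0, pair(pair(b, a), pair(a, a))))))):
1. m(pair(pair(a, a), pair(pair(b, b), m(pair(b, b), 0, pair(pair(b, a), pair(a, b))))), 0, pair(pair(b, a), pair(a, pair(b, m(pair(pair(0, a), a), 0, pair(pair(b, a), pair(a, a)))))))  →  pair(pair(b, b), m(pair(b, b), 0, pair(pair(b, a), pair(a, b))))   [R2 at ε]
2. pair(pair(b, b), m(pair(b, b), 0, pair(pair(b, a), pair(a, b))))  →  pair(pair(b, b), b)   [R2 at 2]

Reduce t₂ = pair(m(pair(m(pair(b, m(pair(pair(0, b), 0), 0, pair(pair(b, a), pair(a, a)))), 0, pair(pair(b, a), pair(a, b))), pair(b, b)), 0, pair(pair(b, a), pair(a, 0))), b):
1. pair(m(pair(m(pair(b, m(pair(pair(0, b), 0), 0, pair(pair(b, a), pair(a, a)))), 0, pair(pair(b, a), pair(a, b))), pair(b, b)), 0, pair(pair(b, a), pair(a, 0))), b)  →  pair(pair(b, b), b)   [R2 at 1]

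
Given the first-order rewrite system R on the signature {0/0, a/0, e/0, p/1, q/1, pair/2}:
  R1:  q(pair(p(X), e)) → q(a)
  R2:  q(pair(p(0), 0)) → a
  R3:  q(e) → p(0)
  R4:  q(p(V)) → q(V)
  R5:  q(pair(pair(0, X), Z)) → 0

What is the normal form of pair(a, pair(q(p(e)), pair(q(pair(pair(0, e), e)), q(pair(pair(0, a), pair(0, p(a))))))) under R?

pair(a, pair(p(0), pair(0, 0)))

1. pair(a, pair(q(p(e)), pair(q(pair(pair(0, e), e)), q(pair(pair(0, a), pair(0, p(a)))))))  →  pair(a, pair(q(e), pair(q(pair(pair(0, e), e)), q(pair(pair(0, a), pair(0, p(a)))))))   [R4 at 2.1]
2. pair(a, pair(q(e), pair(q(pair(pair(0, e), e)), q(pair(pair(0, a), pair(0, p(a)))))))  →  pair(a, pair(p(0), pair(q(pair(pair(0, e), e)), q(pair(pair(0, a), pair(0, p(a)))))))   [R3 at 2.1]
3. pair(a, pair(p(0), pair(q(pair(pair(0, e), e)), q(pair(pair(0, a), pair(0, p(a)))))))  →  pair(a, pair(p(0), pair(0, q(pair(pair(0, a), pair(0, p(a)))))))   [R5 at 2.2.1]
4. pair(a, pair(p(0), pair(0, q(pair(pair(0, a), pair(0, p(a)))))))  →  pair(a, pair(p(0), pair(0, 0)))   [R5 at 2.2.2]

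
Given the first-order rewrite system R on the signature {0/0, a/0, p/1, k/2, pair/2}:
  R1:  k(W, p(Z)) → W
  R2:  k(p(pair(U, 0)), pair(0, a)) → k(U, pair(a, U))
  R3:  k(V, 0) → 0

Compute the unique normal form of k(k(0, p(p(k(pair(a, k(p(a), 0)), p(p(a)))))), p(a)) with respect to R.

0

1. k(k(0, p(p(k(pair(a, k(p(a), 0)), p(p(a)))))), p(a))  →  k(0, p(p(k(pair(a, k(p(a), 0)), p(p(a))))))   [R1 at ε]
2. k(0, p(p(k(pair(a, k(p(a), 0)), p(p(a))))))  →  0   [R1 at ε]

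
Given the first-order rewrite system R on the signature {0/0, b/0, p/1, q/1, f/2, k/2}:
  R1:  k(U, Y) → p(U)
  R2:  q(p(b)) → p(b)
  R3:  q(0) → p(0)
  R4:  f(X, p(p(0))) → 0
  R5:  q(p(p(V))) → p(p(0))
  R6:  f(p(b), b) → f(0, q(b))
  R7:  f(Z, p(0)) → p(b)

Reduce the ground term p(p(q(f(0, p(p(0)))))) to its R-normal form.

1. p(p(q(f(0, p(p(0))))))  →  p(p(q(0)))   [R4 at 1.1.1]
2. p(p(q(0)))  →  p(p(p(0)))   [R3 at 1.1]

p(p(p(0)))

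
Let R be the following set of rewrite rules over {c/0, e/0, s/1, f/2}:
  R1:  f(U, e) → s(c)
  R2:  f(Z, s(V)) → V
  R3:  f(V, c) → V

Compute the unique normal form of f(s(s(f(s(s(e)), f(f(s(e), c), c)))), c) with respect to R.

1. f(s(s(f(s(s(e)), f(f(s(e), c), c)))), c)  →  s(s(f(s(s(e)), f(f(s(e), c), c))))   [R3 at ε]
2. s(s(f(s(s(e)), f(f(s(e), c), c))))  →  s(s(f(s(s(e)), f(s(e), c))))   [R3 at 1.1.2]
3. s(s(f(s(s(e)), f(s(e), c))))  →  s(s(f(s(s(e)), s(e))))   [R3 at 1.1.2]
4. s(s(f(s(s(e)), s(e))))  →  s(s(e))   [R2 at 1.1]

s(s(e))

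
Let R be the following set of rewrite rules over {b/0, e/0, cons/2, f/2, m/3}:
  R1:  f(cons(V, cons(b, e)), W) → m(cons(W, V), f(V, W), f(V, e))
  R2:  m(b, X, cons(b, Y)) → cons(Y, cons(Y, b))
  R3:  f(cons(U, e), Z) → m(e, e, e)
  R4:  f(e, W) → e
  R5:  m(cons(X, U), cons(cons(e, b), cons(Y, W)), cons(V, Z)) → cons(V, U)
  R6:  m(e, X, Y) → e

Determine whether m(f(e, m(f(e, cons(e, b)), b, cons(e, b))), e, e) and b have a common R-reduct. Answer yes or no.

no — NF(t₁) = e, NF(t₂) = b

Reduce t₁ = m(f(e, m(f(e, cons(e, b)), b, cons(e, b))), e, e):
1. m(f(e, m(f(e, cons(e, b)), b, cons(e, b))), e, e)  →  m(e, e, e)   [R4 at 1]
2. m(e, e, e)  →  e   [R6 at ε]

Reduce t₂ = b:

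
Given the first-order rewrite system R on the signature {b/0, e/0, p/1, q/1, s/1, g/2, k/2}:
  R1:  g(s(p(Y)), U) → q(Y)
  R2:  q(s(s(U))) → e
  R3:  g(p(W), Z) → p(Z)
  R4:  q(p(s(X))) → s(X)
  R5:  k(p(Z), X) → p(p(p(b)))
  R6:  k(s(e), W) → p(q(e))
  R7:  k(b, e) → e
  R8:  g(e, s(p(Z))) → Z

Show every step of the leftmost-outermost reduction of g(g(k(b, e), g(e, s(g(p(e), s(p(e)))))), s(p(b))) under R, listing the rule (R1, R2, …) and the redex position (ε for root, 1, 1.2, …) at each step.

b

1. g(g(k(b, e), g(e, s(g(p(e), s(p(e)))))), s(p(b)))  →  g(g(e, g(e, s(g(p(e), s(p(e)))))), s(p(b)))   [R7 at 1.1]
2. g(g(e, g(e, s(g(p(e), s(p(e)))))), s(p(b)))  →  g(g(e, g(e, s(p(s(p(e)))))), s(p(b)))   [R3 at 1.2.2.1]
3. g(g(e, g(e, s(p(s(p(e)))))), s(p(b)))  →  g(g(e, s(p(e))), s(p(b)))   [R8 at 1.2]
4. g(g(e, s(p(e))), s(p(b)))  →  g(e, s(p(b)))   [R8 at 1]
5. g(e, s(p(b)))  →  b   [R8 at ε]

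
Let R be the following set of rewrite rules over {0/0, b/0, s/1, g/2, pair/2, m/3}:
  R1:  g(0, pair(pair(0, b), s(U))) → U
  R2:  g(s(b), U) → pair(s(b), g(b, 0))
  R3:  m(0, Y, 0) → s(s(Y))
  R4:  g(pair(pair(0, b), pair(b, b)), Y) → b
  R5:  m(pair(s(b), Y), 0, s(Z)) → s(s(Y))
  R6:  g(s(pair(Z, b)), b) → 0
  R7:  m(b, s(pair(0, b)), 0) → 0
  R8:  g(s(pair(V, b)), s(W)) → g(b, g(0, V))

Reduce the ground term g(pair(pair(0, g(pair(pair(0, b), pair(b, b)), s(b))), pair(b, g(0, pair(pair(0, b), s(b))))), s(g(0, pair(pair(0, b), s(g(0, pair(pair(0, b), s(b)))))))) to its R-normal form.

1. g(pair(pair(0, g(pair(pair(0, b), pair(b, b)), s(b))), pair(b, g(0, pair(pair(0, b), s(b))))), s(g(0, pair(pair(0, b), s(g(0, pair(pair(0, b), s(b))))))))  →  g(pair(pair(0, b), pair(b, g(0, pair(pair(0, b), s(b))))), s(g(0, pair(pair(0, b), s(g(0, pair(pair(0, b), s(b))))))))   [R4 at 1.1.2]
2. g(pair(pair(0, b), pair(b, g(0, pair(pair(0, b), s(b))))), s(g(0, pair(pair(0, b), s(g(0, pair(pair(0, b), s(b))))))))  →  g(pair(pair(0, b), pair(b, b)), s(g(0, pair(pair(0, b), s(g(0, pair(pair(0, b), s(b))))))))   [R1 at 1.2.2]
3. g(pair(pair(0, b), pair(b, b)), s(g(0, pair(pair(0, b), s(g(0, pair(pair(0, b), s(b))))))))  →  b   [R4 at ε]

b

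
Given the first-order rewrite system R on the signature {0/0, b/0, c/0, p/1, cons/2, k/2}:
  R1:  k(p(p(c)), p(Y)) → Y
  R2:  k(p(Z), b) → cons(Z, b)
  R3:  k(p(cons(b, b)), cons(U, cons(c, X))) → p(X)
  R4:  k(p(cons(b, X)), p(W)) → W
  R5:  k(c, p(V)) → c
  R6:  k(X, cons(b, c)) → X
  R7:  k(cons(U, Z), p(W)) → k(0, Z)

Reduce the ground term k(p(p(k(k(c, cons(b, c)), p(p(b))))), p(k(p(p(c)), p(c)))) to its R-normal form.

1. k(p(p(k(k(c, cons(b, c)), p(p(b))))), p(k(p(p(c)), p(c))))  →  k(p(p(k(c, p(p(b))))), p(k(p(p(c)), p(c))))   [R6 at 1.1.1.1]
2. k(p(p(k(c, p(p(b))))), p(k(p(p(c)), p(c))))  →  k(p(p(c)), p(k(p(p(c)), p(c))))   [R5 at 1.1.1]
3. k(p(p(c)), p(k(p(p(c)), p(c))))  →  k(p(p(c)), p(c))   [R1 at ε]
4. k(p(p(c)), p(c))  →  c   [R1 at ε]

c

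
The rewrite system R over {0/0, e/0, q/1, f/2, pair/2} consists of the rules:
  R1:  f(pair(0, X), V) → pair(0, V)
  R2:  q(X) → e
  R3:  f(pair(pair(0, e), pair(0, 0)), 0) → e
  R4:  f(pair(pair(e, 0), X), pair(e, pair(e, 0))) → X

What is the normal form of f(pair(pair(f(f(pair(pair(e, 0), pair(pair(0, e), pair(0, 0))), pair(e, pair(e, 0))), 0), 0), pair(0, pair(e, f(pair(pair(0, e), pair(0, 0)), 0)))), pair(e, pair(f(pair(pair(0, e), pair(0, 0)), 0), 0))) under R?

1. f(pair(pair(f(f(pair(pair(e, 0), pair(pair(0, e), pair(0, 0))), pair(e, pair(e, 0))), 0), 0), pair(0, pair(e, f(pair(pair(0, e), pair(0, 0)), 0)))), pair(e, pair(f(pair(pair(0, e), pair(0, 0)), 0), 0)))  →  f(pair(pair(f(pair(pair(0, e), pair(0, 0)), 0), 0), pair(0, pair(e, f(pair(pair(0, e), pair(0, 0)), 0)))), pair(e, pair(f(pair(pair(0, e), pair(0, 0)), 0), 0)))   [R4 at 1.1.1.1]
2. f(pair(pair(f(pair(pair(0, e), pair(0, 0)), 0), 0), pair(0, pair(e, f(pair(pair(0, e), pair(0, 0)), 0)))), pair(e, pair(f(pair(pair(0, e), pair(0, 0)), 0), 0)))  →  f(pair(pair(e, 0), pair(0, pair(e, f(pair(pair(0, e), pair(0, 0)), 0)))), pair(e, pair(f(pair(pair(0, e), pair(0, 0)), 0), 0)))   [R3 at 1.1.1]
3. f(pair(pair(e, 0), pair(0, pair(e, f(pair(pair(0, e), pair(0, 0)), 0)))), pair(e, pair(f(pair(pair(0, e), pair(0, 0)), 0), 0)))  →  f(pair(pair(e, 0), pair(0, pair(e, e))), pair(e, pair(f(pair(pair(0, e), pair(0, 0)), 0), 0)))   [R3 at 1.2.2.2]
4. f(pair(pair(e, 0), pair(0, pair(e, e))), pair(e, pair(f(pair(pair(0, e), pair(0, 0)), 0), 0)))  →  f(pair(pair(e, 0), pair(0, pair(e, e))), pair(e, pair(e, 0)))   [R3 at 2.2.1]
5. f(pair(pair(e, 0), pair(0, pair(e, e))), pair(e, pair(e, 0)))  →  pair(0, pair(e, e))   [R4 at ε]

pair(0, pair(e, e))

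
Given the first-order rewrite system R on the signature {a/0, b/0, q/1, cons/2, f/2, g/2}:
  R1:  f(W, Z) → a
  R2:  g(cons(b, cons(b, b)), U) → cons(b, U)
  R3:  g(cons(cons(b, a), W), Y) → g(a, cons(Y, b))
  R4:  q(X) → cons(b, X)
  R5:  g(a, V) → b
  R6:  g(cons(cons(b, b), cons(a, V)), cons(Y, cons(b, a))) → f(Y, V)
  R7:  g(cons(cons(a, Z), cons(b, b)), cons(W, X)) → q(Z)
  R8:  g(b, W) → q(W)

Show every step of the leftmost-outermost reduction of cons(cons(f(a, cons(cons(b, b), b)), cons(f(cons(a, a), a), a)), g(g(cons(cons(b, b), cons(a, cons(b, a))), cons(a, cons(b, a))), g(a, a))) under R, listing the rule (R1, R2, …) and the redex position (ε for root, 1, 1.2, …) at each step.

cons(cons(a, cons(a, a)), b)

1. cons(cons(f(a, cons(cons(b, b), b)), cons(f(cons(a, a), a), a)), g(g(cons(cons(b, b), cons(a, cons(b, a))), cons(a, cons(b, a))), g(a, a)))  →  cons(cons(a, cons(f(cons(a, a), a), a)), g(g(cons(cons(b, b), cons(a, cons(b, a))), cons(a, cons(b, a))), g(a, a)))   [R1 at 1.1]
2. cons(cons(a, cons(f(cons(a, a), a), a)), g(g(cons(cons(b, b), cons(a, cons(b, a))), cons(a, cons(b, a))), g(a, a)))  →  cons(cons(a, cons(a, a)), g(g(cons(cons(b, b), cons(a, cons(b, a))), cons(a, cons(b, a))), g(a, a)))   [R1 at 1.2.1]
3. cons(cons(a, cons(a, a)), g(g(cons(cons(b, b), cons(a, cons(b, a))), cons(a, cons(b, a))), g(a, a)))  →  cons(cons(a, cons(a, a)), g(f(a, cons(b, a)), g(a, a)))   [R6 at 2.1]
4. cons(cons(a, cons(a, a)), g(f(a, cons(b, a)), g(a, a)))  →  cons(cons(a, cons(a, a)), g(a, g(a, a)))   [R1 at 2.1]
5. cons(cons(a, cons(a, a)), g(a, g(a, a)))  →  cons(cons(a, cons(a, a)), b)   [R5 at 2]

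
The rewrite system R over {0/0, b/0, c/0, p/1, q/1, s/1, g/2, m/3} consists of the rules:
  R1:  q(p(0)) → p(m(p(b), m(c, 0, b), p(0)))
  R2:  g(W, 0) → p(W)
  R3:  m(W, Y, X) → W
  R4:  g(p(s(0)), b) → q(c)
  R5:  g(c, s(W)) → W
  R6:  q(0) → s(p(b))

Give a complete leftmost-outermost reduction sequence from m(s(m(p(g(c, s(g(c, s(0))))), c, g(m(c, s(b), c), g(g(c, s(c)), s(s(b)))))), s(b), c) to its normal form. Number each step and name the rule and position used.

s(p(0))

1. m(s(m(p(g(c, s(g(c, s(0))))), c, g(m(c, s(b), c), g(g(c, s(c)), s(s(b)))))), s(b), c)  →  s(m(p(g(c, s(g(c, s(0))))), c, g(m(c, s(b), c), g(g(c, s(c)), s(s(b))))))   [R3 at ε]
2. s(m(p(g(c, s(g(c, s(0))))), c, g(m(c, s(b), c), g(g(c, s(c)), s(s(b))))))  →  s(p(g(c, s(g(c, s(0))))))   [R3 at 1]
3. s(p(g(c, s(g(c, s(0))))))  →  s(p(g(c, s(0))))   [R5 at 1.1]
4. s(p(g(c, s(0))))  →  s(p(0))   [R5 at 1.1]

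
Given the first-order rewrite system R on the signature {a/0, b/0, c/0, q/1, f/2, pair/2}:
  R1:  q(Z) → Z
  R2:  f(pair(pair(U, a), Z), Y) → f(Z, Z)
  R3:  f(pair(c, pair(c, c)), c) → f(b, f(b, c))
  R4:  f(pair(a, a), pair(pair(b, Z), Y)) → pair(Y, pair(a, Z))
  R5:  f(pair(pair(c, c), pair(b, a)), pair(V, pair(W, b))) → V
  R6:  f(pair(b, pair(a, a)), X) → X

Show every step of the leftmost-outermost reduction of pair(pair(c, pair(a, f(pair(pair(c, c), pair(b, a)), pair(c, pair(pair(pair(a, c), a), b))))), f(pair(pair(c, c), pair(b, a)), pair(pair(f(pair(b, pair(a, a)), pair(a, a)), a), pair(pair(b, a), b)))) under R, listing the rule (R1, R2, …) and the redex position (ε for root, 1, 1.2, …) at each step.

pair(pair(c, pair(a, c)), pair(pair(a, a), a))

1. pair(pair(c, pair(a, f(pair(pair(c, c), pair(b, a)), pair(c, pair(pair(pair(a, c), a), b))))), f(pair(pair(c, c), pair(b, a)), pair(pair(f(pair(b, pair(a, a)), pair(a, a)), a), pair(pair(b, a), b))))  →  pair(pair(c, pair(a, c)), f(pair(pair(c, c), pair(b, a)), pair(pair(f(pair(b, pair(a, a)), pair(a, a)), a), pair(pair(b, a), b))))   [R5 at 1.2.2]
2. pair(pair(c, pair(a, c)), f(pair(pair(c, c), pair(b, a)), pair(pair(f(pair(b, pair(a, a)), pair(a, a)), a), pair(pair(b, a), b))))  →  pair(pair(c, pair(a, c)), pair(f(pair(b, pair(a, a)), pair(a, a)), a))   [R5 at 2]
3. pair(pair(c, pair(a, c)), pair(f(pair(b, pair(a, a)), pair(a, a)), a))  →  pair(pair(c, pair(a, c)), pair(pair(a, a), a))   [R6 at 2.1]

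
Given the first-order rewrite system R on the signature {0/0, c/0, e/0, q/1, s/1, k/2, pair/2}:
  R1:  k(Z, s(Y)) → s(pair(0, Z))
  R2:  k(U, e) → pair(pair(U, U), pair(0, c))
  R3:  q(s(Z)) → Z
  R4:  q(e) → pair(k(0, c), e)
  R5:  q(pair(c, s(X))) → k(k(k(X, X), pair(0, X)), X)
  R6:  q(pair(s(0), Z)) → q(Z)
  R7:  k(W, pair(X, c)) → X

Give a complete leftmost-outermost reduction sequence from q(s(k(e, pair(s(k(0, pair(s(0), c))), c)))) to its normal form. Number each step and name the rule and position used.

1. q(s(k(e, pair(s(k(0, pair(s(0), c))), c))))  →  k(e, pair(s(k(0, pair(s(0), c))), c))   [R3 at ε]
2. k(e, pair(s(k(0, pair(s(0), c))), c))  →  s(k(0, pair(s(0), c)))   [R7 at ε]
3. s(k(0, pair(s(0), c)))  →  s(s(0))   [R7 at 1]

s(s(0))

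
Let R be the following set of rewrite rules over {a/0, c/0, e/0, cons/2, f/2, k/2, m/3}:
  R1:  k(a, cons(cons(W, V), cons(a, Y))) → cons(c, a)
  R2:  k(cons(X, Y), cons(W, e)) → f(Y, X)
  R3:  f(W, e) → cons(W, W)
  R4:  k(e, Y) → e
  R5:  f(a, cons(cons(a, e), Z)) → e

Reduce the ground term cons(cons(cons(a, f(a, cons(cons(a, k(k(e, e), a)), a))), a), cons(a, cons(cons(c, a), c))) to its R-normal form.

1. cons(cons(cons(a, f(a, cons(cons(a, k(k(e, e), a)), a))), a), cons(a, cons(cons(c, a), c)))  →  cons(cons(cons(a, f(a, cons(cons(a, k(e, a)), a))), a), cons(a, cons(cons(c, a), c)))   [R4 at 1.1.2.2.1.2.1]
2. cons(cons(cons(a, f(a, cons(cons(a, k(e, a)), a))), a), cons(a, cons(cons(c, a), c)))  →  cons(cons(cons(a, f(a, cons(cons(a, e), a))), a), cons(a, cons(cons(c, a), c)))   [R4 at 1.1.2.2.1.2]
3. cons(cons(cons(a, f(a, cons(cons(a, e), a))), a), cons(a, cons(cons(c, a), c)))  →  cons(cons(cons(a, e), a), cons(a, cons(cons(c, a), c)))   [R5 at 1.1.2]

cons(cons(cons(a, e), a), cons(a, cons(cons(c, a), c)))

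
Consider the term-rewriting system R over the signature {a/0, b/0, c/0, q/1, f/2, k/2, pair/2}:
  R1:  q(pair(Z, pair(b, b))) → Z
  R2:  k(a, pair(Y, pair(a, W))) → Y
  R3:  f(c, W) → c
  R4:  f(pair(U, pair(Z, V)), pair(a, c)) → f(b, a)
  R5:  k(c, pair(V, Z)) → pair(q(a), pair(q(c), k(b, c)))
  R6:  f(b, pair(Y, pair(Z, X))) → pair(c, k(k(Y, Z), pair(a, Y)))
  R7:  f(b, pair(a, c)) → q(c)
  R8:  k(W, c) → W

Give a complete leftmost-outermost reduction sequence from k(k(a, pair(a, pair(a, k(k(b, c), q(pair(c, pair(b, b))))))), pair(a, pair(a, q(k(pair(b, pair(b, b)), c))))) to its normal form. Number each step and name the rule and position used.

a

1. k(k(a, pair(a, pair(a, k(k(b, c), q(pair(c, pair(b, b))))))), pair(a, pair(a, q(k(pair(b, pair(b, b)), c)))))  →  k(a, pair(a, pair(a, q(k(pair(b, pair(b, b)), c)))))   [R2 at 1]
2. k(a, pair(a, pair(a, q(k(pair(b, pair(b, b)), c)))))  →  a   [R2 at ε]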